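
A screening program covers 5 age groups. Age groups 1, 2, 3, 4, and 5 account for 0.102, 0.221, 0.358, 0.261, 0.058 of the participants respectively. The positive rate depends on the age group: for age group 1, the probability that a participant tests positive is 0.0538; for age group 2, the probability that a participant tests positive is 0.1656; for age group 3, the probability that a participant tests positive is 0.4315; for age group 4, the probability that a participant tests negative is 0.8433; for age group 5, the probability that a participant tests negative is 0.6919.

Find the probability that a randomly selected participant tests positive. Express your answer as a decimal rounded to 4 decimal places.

P(T|4) = 1 − 0.8433 = 0.1567.
P(T|5) = 1 − 0.6919 = 0.3081.
P(T) = P(T|1)·P(1) + P(T|2)·P(2) + P(T|3)·P(3) + P(T|4)·P(4) + P(T|5)·P(5)
      = 0.0538·0.102 + 0.1656·0.221 + 0.4315·0.358 + 0.1567·0.261 + 0.3081·0.058
      = 0.0054876 + 0.0365976 + 0.154477 + 0.0408987 + 0.0178698 = 0.2553307

0.2553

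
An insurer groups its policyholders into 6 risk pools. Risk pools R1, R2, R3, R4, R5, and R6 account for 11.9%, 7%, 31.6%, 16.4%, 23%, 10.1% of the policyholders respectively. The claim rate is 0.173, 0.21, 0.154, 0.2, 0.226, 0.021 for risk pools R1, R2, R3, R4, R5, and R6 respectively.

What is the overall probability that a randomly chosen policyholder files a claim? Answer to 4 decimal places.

Summing over the partition,
P(C) = P(C|R1)·P(R1) + P(C|R2)·P(R2) + P(C|R3)·P(R3) + P(C|R4)·P(R4) + P(C|R5)·P(R5) + P(C|R6)·P(R6)
      = 0.173·0.119 + 0.21·0.07 + 0.154·0.316 + 0.2·0.164 + 0.226·0.23 + 0.021·0.101
      = 0.020587 + 0.0147 + 0.048664 + 0.0328 + 0.05198 + 0.002121 = 0.170852

0.1709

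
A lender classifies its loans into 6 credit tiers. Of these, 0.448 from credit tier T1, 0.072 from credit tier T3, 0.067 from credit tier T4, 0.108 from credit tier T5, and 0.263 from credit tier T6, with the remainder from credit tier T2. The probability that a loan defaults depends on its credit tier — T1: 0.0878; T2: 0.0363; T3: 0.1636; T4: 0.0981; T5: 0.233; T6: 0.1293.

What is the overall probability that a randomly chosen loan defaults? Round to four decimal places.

P(T2) = 1 − (0.448 + 0.072 + 0.067 + 0.108 + 0.263) = 0.042.
Using total probability over the partition,
P(D) = P(D|T1)·P(T1) + P(D|T2)·P(T2) + P(D|T3)·P(T3) + P(D|T4)·P(T4) + P(D|T5)·P(T5) + P(D|T6)·P(T6)
      = 0.0878·0.448 + 0.0363·0.042 + 0.1636·0.072 + 0.0981·0.067 + 0.233·0.108 + 0.1293·0.263
      = 0.0393344 + 0.0015246 + 0.0117792 + 0.0065727 + 0.025164 + 0.0340059 = 0.1183808

0.1184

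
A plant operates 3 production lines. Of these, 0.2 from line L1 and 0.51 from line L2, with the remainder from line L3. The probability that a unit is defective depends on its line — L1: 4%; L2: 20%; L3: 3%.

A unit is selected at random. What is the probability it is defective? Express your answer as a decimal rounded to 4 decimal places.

P(D) ≈ 0.1187

P(L3) = 1 − (0.2 + 0.51) = 0.29.
P(D) = P(D|L1)·P(L1) + P(D|L2)·P(L2) + P(D|L3)·P(L3)
      = 0.04·0.2 + 0.2·0.51 + 0.03·0.29
      = 0.008 + 0.102 + 0.0087 = 0.1187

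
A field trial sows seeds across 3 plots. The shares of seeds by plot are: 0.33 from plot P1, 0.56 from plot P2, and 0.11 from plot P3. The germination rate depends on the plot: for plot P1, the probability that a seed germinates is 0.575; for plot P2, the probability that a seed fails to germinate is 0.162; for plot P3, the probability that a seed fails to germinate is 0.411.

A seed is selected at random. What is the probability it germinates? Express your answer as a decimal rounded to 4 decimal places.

P(G|P2) = 1 − 0.162 = 0.838.
P(G|P3) = 1 − 0.411 = 0.589.
Summing over the partition,
P(G) = P(G|P1)·P(P1) + P(G|P2)·P(P2) + P(G|P3)·P(P3)
      = 0.575·0.33 + 0.838·0.56 + 0.589·0.11
      = 0.18975 + 0.46928 + 0.06479 = 0.72382

P(G) ≈ 0.7238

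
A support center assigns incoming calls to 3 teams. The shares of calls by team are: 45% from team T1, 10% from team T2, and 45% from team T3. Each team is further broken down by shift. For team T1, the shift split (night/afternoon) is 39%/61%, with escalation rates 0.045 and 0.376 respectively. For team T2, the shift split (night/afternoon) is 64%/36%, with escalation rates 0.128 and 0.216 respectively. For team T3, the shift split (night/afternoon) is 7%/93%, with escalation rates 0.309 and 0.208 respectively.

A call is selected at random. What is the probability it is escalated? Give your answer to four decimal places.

0.2239

P(E|T1) = 0.39·0.045 + 0.61·0.376 = 0.01755 + 0.22936 = 0.24691
P(E|T2) = 0.64·0.128 + 0.36·0.216 = 0.08192 + 0.07776 = 0.15968
P(E|T3) = 0.07·0.309 + 0.93·0.208 = 0.02163 + 0.19344 = 0.21507
By total probability over the outer partition,
P(E) = 0.45·0.24691 + 0.1·0.15968 + 0.45·0.21507
      = 0.1111095 + 0.015968 + 0.0967815 = 0.223859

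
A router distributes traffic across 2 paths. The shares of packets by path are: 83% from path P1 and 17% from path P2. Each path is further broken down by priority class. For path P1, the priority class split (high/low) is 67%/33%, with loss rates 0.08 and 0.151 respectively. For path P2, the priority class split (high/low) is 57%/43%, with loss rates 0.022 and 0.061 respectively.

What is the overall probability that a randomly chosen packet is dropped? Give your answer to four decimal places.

0.0924

P(L|P1) = 0.67·0.08 + 0.33·0.151 = 0.0536 + 0.04983 = 0.10343
P(L|P2) = 0.57·0.022 + 0.43·0.061 = 0.01254 + 0.02623 = 0.03877
By total probability over the outer partition,
P(L) = 0.83·0.10343 + 0.17·0.03877
      = 0.0858469 + 0.0065909 = 0.0924378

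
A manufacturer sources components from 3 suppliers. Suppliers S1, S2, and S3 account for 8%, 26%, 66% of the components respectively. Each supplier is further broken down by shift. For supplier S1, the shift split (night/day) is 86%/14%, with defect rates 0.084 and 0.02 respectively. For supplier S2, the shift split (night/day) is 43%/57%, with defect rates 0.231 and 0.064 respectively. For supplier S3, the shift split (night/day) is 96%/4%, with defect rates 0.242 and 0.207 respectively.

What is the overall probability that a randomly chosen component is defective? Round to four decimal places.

0.2001

P(D|S1) = 0.86·0.084 + 0.14·0.02 = 0.07224 + 0.0028 = 0.07504
P(D|S2) = 0.43·0.231 + 0.57·0.064 = 0.09933 + 0.03648 = 0.13581
P(D|S3) = 0.96·0.242 + 0.04·0.207 = 0.23232 + 0.00828 = 0.2406
By total probability over the outer partition,
P(D) = 0.08·0.07504 + 0.26·0.13581 + 0.66·0.2406
      = 0.0060032 + 0.0353106 + 0.158796 = 0.2001098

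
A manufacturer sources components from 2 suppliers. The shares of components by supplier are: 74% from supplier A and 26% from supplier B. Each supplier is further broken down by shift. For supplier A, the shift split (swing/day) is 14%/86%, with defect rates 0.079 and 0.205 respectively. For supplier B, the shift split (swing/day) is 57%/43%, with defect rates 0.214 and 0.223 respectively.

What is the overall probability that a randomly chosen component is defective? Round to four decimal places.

0.1953

P(D|A) = 0.14·0.079 + 0.86·0.205 = 0.01106 + 0.1763 = 0.18736
P(D|B) = 0.57·0.214 + 0.43·0.223 = 0.12198 + 0.09589 = 0.21787
Then overall,
P(D) = 0.74·0.18736 + 0.26·0.21787
      = 0.1386464 + 0.0566462 = 0.1952926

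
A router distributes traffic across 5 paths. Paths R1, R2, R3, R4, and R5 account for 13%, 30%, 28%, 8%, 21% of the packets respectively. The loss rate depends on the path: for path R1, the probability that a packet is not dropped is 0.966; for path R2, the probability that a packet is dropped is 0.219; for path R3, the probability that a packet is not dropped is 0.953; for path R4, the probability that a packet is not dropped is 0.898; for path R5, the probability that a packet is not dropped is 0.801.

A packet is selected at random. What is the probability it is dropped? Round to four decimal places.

P(L|R1) = 1 − 0.966 = 0.034.
P(L|R3) = 1 − 0.953 = 0.047.
P(L|R4) = 1 − 0.898 = 0.102.
P(L|R5) = 1 − 0.801 = 0.199.
P(L) = P(L|R1)·P(R1) + P(L|R2)·P(R2) + P(L|R3)·P(R3) + P(L|R4)·P(R4) + P(L|R5)·P(R5)
      = 0.034·0.13 + 0.219·0.3 + 0.047·0.28 + 0.102·0.08 + 0.199·0.21
      = 0.00442 + 0.0657 + 0.01316 + 0.00816 + 0.04179 = 0.13323

0.1332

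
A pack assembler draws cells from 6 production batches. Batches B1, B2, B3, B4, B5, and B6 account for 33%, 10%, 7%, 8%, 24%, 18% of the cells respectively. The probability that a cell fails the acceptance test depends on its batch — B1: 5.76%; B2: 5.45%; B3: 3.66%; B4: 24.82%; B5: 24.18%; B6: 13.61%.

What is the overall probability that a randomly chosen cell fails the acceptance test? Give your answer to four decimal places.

0.1294

Summing over the partition,
P(F) = P(F|B1)·P(B1) + P(F|B2)·P(B2) + P(F|B3)·P(B3) + P(F|B4)·P(B4) + P(F|B5)·P(B5) + P(F|B6)·P(B6)
      = 0.0576·0.33 + 0.0545·0.1 + 0.0366·0.07 + 0.2482·0.08 + 0.2418·0.24 + 0.1361·0.18
      = 0.019008 + 0.00545 + 0.002562 + 0.019856 + 0.058032 + 0.024498 = 0.129406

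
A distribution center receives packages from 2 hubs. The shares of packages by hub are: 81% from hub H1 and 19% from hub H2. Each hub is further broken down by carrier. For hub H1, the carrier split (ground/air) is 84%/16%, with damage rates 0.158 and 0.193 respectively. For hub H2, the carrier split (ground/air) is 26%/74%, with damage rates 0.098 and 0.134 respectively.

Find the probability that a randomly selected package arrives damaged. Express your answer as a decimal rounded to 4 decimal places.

P(D|H1) = 0.84·0.158 + 0.16·0.193 = 0.13272 + 0.03088 = 0.1636
P(D|H2) = 0.26·0.098 + 0.74·0.134 = 0.02548 + 0.09916 = 0.12464
Then overall,
P(D) = 0.81·0.1636 + 0.19·0.12464
      = 0.132516 + 0.0236816 = 0.1561976

0.1562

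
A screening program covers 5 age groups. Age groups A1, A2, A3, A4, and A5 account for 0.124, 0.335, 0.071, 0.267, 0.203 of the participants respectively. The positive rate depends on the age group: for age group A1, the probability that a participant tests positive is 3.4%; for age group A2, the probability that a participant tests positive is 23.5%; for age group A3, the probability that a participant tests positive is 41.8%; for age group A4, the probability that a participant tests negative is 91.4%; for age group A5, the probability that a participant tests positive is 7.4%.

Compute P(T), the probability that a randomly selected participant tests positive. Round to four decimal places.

P(T) ≈ 0.1506

P(T|A4) = 1 − 0.914 = 0.086.
Using total probability over the partition,
P(T) = P(T|A1)·P(A1) + P(T|A2)·P(A2) + P(T|A3)·P(A3) + P(T|A4)·P(A4) + P(T|A5)·P(A5)
      = 0.034·0.124 + 0.235·0.335 + 0.418·0.071 + 0.086·0.267 + 0.074·0.203
      = 0.004216 + 0.078725 + 0.029678 + 0.022962 + 0.015022 = 0.150603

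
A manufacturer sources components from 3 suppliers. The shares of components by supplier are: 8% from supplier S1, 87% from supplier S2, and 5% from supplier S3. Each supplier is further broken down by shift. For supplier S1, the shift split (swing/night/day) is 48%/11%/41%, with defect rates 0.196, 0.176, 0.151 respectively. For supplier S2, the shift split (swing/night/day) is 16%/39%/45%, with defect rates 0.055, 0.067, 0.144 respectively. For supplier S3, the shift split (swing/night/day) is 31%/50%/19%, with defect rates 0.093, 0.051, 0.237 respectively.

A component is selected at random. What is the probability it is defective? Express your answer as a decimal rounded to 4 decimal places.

0.1058

P(D|S1) = 0.48·0.196 + 0.11·0.176 + 0.41·0.151 = 0.09408 + 0.01936 + 0.06191 = 0.17535
P(D|S2) = 0.16·0.055 + 0.39·0.067 + 0.45·0.144 = 0.0088 + 0.02613 + 0.0648 = 0.09973
P(D|S3) = 0.31·0.093 + 0.5·0.051 + 0.19·0.237 = 0.02883 + 0.0255 + 0.04503 = 0.09936
By total probability over the outer partition,
P(D) = 0.08·0.17535 + 0.87·0.09973 + 0.05·0.09936
      = 0.014028 + 0.0867651 + 0.004968 = 0.1057611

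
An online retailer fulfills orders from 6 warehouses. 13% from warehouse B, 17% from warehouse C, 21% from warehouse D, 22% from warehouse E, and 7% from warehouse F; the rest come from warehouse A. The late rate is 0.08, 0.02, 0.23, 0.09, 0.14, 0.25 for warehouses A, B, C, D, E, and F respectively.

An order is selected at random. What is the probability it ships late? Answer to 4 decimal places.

P(L) ≈ 0.1249

P(A) = 1 − (0.13 + 0.17 + 0.21 + 0.22 + 0.07) = 0.2.
Summing over the partition,
P(L) = P(L|A)·P(A) + P(L|B)·P(B) + P(L|C)·P(C) + P(L|D)·P(D) + P(L|E)·P(E) + P(L|F)·P(F)
      = 0.08·0.2 + 0.02·0.13 + 0.23·0.17 + 0.09·0.21 + 0.14·0.22 + 0.25·0.07
      = 0.016 + 0.0026 + 0.0391 + 0.0189 + 0.0308 + 0.0175 = 0.1249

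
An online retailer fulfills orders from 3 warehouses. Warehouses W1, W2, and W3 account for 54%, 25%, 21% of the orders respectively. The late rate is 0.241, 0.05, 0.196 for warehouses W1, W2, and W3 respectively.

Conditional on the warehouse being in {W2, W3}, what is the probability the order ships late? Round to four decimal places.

Let S = {W2, W3}.
P(S) = 0.25 + 0.21 = 0.46.
P(L ∩ S) = 0.05·0.25 + 0.196·0.21 = 0.0125 + 0.04116 = 0.05366.
P(L | S) = 0.05366 / 0.46 = 0.116652…

0.1167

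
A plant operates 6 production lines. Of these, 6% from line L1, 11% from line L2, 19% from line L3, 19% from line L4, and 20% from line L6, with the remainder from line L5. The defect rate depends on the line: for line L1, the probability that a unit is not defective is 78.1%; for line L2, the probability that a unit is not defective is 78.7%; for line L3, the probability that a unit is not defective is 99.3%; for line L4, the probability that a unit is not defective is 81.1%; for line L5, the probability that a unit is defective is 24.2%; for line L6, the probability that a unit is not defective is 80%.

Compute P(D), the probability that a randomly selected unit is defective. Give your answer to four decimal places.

P(L5) = 1 − (0.06 + 0.11 + 0.19 + 0.19 + 0.2) = 0.25.
P(D|L1) = 1 − 0.781 = 0.219.
P(D|L2) = 1 − 0.787 = 0.213.
P(D|L3) = 1 − 0.993 = 0.007.
P(D|L4) = 1 − 0.811 = 0.189.
P(D|L6) = 1 − 0.8 = 0.2.
Using total probability over the partition,
P(D) = P(D|L1)·P(L1) + P(D|L2)·P(L2) + P(D|L3)·P(L3) + P(D|L4)·P(L4) + P(D|L5)·P(L5) + P(D|L6)·P(L6)
      = 0.219·0.06 + 0.213·0.11 + 0.007·0.19 + 0.189·0.19 + 0.242·0.25 + 0.2·0.2
      = 0.01314 + 0.02343 + 0.00133 + 0.03591 + 0.0605 + 0.04 = 0.17431

P(D) ≈ 0.1743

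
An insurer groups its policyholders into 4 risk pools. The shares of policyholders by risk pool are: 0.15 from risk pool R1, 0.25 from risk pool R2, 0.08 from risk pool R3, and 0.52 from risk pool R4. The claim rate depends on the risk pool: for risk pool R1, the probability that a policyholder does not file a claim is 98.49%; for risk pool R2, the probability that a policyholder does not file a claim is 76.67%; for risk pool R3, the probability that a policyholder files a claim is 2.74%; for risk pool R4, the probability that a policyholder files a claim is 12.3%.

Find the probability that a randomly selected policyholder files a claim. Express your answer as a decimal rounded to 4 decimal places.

P(C|R1) = 1 − 0.9849 = 0.0151.
P(C|R2) = 1 − 0.7667 = 0.2333.
Summing over the partition,
P(C) = P(C|R1)·P(R1) + P(C|R2)·P(R2) + P(C|R3)·P(R3) + P(C|R4)·P(R4)
      = 0.0151·0.15 + 0.2333·0.25 + 0.0274·0.08 + 0.123·0.52
      = 0.002265 + 0.058325 + 0.002192 + 0.06396 = 0.126742

0.1267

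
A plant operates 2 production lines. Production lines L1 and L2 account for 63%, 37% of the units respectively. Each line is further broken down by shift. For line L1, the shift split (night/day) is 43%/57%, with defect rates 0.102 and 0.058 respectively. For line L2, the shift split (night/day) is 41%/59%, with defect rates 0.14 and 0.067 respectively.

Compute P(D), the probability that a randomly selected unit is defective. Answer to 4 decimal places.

P(D|L1) = 0.43·0.102 + 0.57·0.058 = 0.04386 + 0.03306 = 0.07692
P(D|L2) = 0.41·0.14 + 0.59·0.067 = 0.0574 + 0.03953 = 0.09693
Then overall,
P(D) = 0.63·0.07692 + 0.37·0.09693
      = 0.0484596 + 0.0358641 = 0.0843237

P(D) ≈ 0.0843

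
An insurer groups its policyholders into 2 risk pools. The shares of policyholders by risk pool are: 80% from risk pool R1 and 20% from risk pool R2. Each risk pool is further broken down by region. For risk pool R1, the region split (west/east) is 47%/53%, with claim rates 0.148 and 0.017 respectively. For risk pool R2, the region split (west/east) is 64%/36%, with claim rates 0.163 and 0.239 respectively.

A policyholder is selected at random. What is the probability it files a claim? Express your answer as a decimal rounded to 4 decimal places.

P(C|R1) = 0.47·0.148 + 0.53·0.017 = 0.06956 + 0.00901 = 0.07857
P(C|R2) = 0.64·0.163 + 0.36·0.239 = 0.10432 + 0.08604 = 0.19036
By total probability over the outer partition,
P(C) = 0.8·0.07857 + 0.2·0.19036
      = 0.062856 + 0.038072 = 0.100928

P(C) ≈ 0.1009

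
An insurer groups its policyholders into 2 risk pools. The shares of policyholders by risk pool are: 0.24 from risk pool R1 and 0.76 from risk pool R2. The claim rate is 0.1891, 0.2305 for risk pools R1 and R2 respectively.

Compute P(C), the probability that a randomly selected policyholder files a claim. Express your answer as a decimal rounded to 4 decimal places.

P(C) ≈ 0.2206

P(C) = P(C|R1)·P(R1) + P(C|R2)·P(R2)
      = 0.1891·0.24 + 0.2305·0.76
      = 0.045384 + 0.17518 = 0.220564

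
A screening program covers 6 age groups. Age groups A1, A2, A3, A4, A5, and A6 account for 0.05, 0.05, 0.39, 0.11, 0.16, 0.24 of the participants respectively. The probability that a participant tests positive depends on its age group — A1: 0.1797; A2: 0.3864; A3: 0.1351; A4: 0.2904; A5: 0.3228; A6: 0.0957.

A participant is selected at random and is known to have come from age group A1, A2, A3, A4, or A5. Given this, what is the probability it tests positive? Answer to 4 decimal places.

Let S = {A1, A2, A3, A4, A5}.
P(S) = 0.05 + 0.05 + 0.39 + 0.11 + 0.16 = 0.76.
P(T ∩ S) = 0.1797·0.05 + 0.3864·0.05 + 0.1351·0.39 + 0.2904·0.11 + 0.3228·0.16 = 0.008985 + 0.01932 + 0.052689 + 0.031944 + 0.051648 = 0.164586.
P(T | S) = 0.164586 / 0.76 = 0.216561…

0.2166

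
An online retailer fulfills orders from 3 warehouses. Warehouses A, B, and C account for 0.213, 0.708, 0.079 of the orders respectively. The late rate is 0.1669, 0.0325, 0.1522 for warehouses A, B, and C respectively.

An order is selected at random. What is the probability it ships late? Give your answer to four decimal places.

Summing over the partition,
P(L) = P(L|A)·P(A) + P(L|B)·P(B) + P(L|C)·P(C)
      = 0.1669·0.213 + 0.0325·0.708 + 0.1522·0.079
      = 0.0355497 + 0.02301 + 0.0120238 = 0.0705835

0.0706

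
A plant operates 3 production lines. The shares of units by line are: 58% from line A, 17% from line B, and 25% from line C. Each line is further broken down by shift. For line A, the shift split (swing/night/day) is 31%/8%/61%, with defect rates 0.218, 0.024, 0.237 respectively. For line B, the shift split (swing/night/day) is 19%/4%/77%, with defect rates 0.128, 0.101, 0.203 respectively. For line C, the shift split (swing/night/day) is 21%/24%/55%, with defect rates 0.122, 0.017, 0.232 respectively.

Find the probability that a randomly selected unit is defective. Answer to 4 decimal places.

P(D|A) = 0.31·0.218 + 0.08·0.024 + 0.61·0.237 = 0.06758 + 0.00192 + 0.14457 = 0.21407
P(D|B) = 0.19·0.128 + 0.04·0.101 + 0.77·0.203 = 0.02432 + 0.00404 + 0.15631 = 0.18467
P(D|C) = 0.21·0.122 + 0.24·0.017 + 0.55·0.232 = 0.02562 + 0.00408 + 0.1276 = 0.1573
Then overall,
P(D) = 0.58·0.21407 + 0.17·0.18467 + 0.25·0.1573
      = 0.1241606 + 0.0313939 + 0.039325 = 0.1948795

P(D) ≈ 0.1949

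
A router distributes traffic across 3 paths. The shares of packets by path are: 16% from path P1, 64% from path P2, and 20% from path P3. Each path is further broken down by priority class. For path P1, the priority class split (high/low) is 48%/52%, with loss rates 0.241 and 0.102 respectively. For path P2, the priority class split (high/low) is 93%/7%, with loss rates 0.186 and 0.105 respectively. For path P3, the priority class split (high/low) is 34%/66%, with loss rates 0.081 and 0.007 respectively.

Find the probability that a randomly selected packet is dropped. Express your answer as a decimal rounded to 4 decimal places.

0.1488

P(L|P1) = 0.48·0.241 + 0.52·0.102 = 0.11568 + 0.05304 = 0.16872
P(L|P2) = 0.93·0.186 + 0.07·0.105 = 0.17298 + 0.00735 = 0.18033
P(L|P3) = 0.34·0.081 + 0.66·0.007 = 0.02754 + 0.00462 = 0.03216
Then overall,
P(L) = 0.16·0.16872 + 0.64·0.18033 + 0.2·0.03216
      = 0.0269952 + 0.1154112 + 0.006432 = 0.1488384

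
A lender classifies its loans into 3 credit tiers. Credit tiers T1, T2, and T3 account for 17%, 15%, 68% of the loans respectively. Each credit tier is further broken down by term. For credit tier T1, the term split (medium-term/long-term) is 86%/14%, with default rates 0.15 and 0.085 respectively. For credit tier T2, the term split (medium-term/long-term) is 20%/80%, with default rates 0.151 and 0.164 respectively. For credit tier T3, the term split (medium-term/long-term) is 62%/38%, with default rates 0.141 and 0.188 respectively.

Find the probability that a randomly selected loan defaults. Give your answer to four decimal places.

0.1562

P(D|T1) = 0.86·0.15 + 0.14·0.085 = 0.129 + 0.0119 = 0.1409
P(D|T2) = 0.2·0.151 + 0.8·0.164 = 0.0302 + 0.1312 = 0.1614
P(D|T3) = 0.62·0.141 + 0.38·0.188 = 0.08742 + 0.07144 = 0.15886
By total probability over the outer partition,
P(D) = 0.17·0.1409 + 0.15·0.1614 + 0.68·0.15886
      = 0.023953 + 0.02421 + 0.1080248 = 0.1561878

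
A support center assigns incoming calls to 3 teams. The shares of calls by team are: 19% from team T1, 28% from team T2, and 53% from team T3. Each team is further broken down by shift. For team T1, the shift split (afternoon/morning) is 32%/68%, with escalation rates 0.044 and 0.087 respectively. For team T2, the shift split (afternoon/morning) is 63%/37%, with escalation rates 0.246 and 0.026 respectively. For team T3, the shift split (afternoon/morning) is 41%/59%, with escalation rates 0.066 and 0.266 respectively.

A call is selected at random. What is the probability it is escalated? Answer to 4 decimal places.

0.1575

P(E|T1) = 0.32·0.044 + 0.68·0.087 = 0.01408 + 0.05916 = 0.07324
P(E|T2) = 0.63·0.246 + 0.37·0.026 = 0.15498 + 0.00962 = 0.1646
P(E|T3) = 0.41·0.066 + 0.59·0.266 = 0.02706 + 0.15694 = 0.184
By total probability over the outer partition,
P(E) = 0.19·0.07324 + 0.28·0.1646 + 0.53·0.184
      = 0.0139156 + 0.046088 + 0.09752 = 0.1575236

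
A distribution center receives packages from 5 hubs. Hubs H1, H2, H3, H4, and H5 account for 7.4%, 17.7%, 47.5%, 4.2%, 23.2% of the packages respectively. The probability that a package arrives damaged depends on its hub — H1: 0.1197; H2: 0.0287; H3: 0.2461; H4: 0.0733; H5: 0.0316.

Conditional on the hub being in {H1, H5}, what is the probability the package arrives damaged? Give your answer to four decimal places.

Let S = {H1, H5}.
P(S) = 0.074 + 0.232 = 0.306.
P(D ∩ S) = 0.1197·0.074 + 0.0316·0.232 = 0.0088578 + 0.0073312 = 0.016189.
P(D | S) = 0.016189 / 0.306 = 0.052905…

0.0529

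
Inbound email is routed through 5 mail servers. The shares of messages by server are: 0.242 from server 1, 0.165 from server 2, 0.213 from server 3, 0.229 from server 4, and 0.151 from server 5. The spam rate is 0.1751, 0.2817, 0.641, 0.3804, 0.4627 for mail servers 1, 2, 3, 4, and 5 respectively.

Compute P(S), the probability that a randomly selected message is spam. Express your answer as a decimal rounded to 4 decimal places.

P(S) ≈ 0.3824

P(S) = P(S|1)·P(1) + P(S|2)·P(2) + P(S|3)·P(3) + P(S|4)·P(4) + P(S|5)·P(5)
      = 0.1751·0.242 + 0.2817·0.165 + 0.641·0.213 + 0.3804·0.229 + 0.4627·0.151
      = 0.0423742 + 0.0464805 + 0.136533 + 0.0871116 + 0.0698677 = 0.382367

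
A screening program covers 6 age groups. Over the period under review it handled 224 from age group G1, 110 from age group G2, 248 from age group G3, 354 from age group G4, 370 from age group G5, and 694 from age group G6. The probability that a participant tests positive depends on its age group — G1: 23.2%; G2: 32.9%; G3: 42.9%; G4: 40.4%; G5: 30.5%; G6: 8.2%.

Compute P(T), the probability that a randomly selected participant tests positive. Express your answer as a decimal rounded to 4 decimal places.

P(T) ≈ 0.2537

Total: 224 + 110 + 248 + 354 + 370 + 694 = 2000.
P(G1) = 224/2000 = 0.112. P(G2) = 110/2000 = 0.055. P(G3) = 248/2000 = 0.124. P(G4) = 354/2000 = 0.177. P(G5) = 370/2000 = 0.185. P(G6) = 694/2000 = 0.347.
P(T) = P(T|G1)·P(G1) + P(T|G2)·P(G2) + P(T|G3)·P(G3) + P(T|G4)·P(G4) + P(T|G5)·P(G5) + P(T|G6)·P(G6)
      = 0.232·0.112 + 0.329·0.055 + 0.429·0.124 + 0.404·0.177 + 0.305·0.185 + 0.082·0.347
      = 0.025984 + 0.018095 + 0.053196 + 0.071508 + 0.056425 + 0.028454 = 0.253662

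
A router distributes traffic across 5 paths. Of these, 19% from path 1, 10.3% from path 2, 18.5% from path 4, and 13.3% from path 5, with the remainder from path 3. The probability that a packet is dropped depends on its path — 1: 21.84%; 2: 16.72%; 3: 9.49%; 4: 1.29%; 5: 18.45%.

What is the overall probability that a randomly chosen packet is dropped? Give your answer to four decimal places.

P(3) = 1 − (0.19 + 0.103 + 0.185 + 0.133) = 0.389.
Using total probability over the partition,
P(L) = P(L|1)·P(1) + P(L|2)·P(2) + P(L|3)·P(3) + P(L|4)·P(4) + P(L|5)·P(5)
      = 0.2184·0.19 + 0.1672·0.103 + 0.0949·0.389 + 0.0129·0.185 + 0.1845·0.133
      = 0.041496 + 0.0172216 + 0.0369161 + 0.0023865 + 0.0245385 = 0.1225587

P(L) ≈ 0.1226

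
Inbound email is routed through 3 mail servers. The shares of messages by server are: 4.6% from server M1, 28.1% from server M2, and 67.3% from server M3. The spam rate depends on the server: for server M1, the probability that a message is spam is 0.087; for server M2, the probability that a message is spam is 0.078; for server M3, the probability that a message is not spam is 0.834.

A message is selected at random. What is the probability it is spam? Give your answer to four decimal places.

P(S|M3) = 1 − 0.834 = 0.166.
P(S) = P(S|M1)·P(M1) + P(S|M2)·P(M2) + P(S|M3)·P(M3)
      = 0.087·0.046 + 0.078·0.281 + 0.166·0.673
      = 0.004002 + 0.021918 + 0.111718 = 0.137638

P(S) ≈ 0.1376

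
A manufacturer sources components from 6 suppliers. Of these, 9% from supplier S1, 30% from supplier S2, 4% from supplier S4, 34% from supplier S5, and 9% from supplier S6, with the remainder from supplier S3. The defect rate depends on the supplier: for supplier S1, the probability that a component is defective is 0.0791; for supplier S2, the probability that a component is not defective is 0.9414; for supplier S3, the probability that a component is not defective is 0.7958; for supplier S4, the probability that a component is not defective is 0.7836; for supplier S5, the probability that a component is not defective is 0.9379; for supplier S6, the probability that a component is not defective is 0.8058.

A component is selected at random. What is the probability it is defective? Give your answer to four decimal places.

P(D) ≈ 0.1005

P(S3) = 1 − (0.09 + 0.3 + 0.04 + 0.34 + 0.09) = 0.14.
P(D|S2) = 1 − 0.9414 = 0.0586.
P(D|S3) = 1 − 0.7958 = 0.2042.
P(D|S4) = 1 − 0.7836 = 0.2164.
P(D|S5) = 1 − 0.9379 = 0.0621.
P(D|S6) = 1 − 0.8058 = 0.1942.
P(D) = P(D|S1)·P(S1) + P(D|S2)·P(S2) + P(D|S3)·P(S3) + P(D|S4)·P(S4) + P(D|S5)·P(S5) + P(D|S6)·P(S6)
      = 0.0791·0.09 + 0.0586·0.3 + 0.2042·0.14 + 0.2164·0.04 + 0.0621·0.34 + 0.1942·0.09
      = 0.007119 + 0.01758 + 0.028588 + 0.008656 + 0.021114 + 0.017478 = 0.100535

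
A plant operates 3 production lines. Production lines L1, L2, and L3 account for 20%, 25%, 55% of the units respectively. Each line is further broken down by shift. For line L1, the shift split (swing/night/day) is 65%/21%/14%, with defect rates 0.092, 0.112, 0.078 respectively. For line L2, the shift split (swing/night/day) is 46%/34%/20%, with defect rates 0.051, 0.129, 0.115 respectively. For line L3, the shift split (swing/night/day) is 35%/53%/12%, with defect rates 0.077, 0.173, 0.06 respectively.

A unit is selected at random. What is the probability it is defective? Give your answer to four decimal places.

P(D|L1) = 0.65·0.092 + 0.21·0.112 + 0.14·0.078 = 0.0598 + 0.02352 + 0.01092 = 0.09424
P(D|L2) = 0.46·0.051 + 0.34·0.129 + 0.2·0.115 = 0.02346 + 0.04386 + 0.023 = 0.09032
P(D|L3) = 0.35·0.077 + 0.53·0.173 + 0.12·0.06 = 0.02695 + 0.09169 + 0.0072 = 0.12584
Then overall,
P(D) = 0.2·0.09424 + 0.25·0.09032 + 0.55·0.12584
      = 0.018848 + 0.02258 + 0.069212 = 0.11064

P(D) ≈ 0.1106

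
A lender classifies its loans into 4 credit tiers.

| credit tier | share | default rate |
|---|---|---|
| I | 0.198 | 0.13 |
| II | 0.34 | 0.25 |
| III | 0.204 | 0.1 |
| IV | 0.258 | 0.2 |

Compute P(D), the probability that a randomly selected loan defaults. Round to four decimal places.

P(D) = P(D|I)·P(I) + P(D|II)·P(II) + P(D|III)·P(III) + P(D|IV)·P(IV)
      = 0.13·0.198 + 0.25·0.34 + 0.1·0.204 + 0.2·0.258
      = 0.02574 + 0.085 + 0.0204 + 0.0516 = 0.18274

0.1827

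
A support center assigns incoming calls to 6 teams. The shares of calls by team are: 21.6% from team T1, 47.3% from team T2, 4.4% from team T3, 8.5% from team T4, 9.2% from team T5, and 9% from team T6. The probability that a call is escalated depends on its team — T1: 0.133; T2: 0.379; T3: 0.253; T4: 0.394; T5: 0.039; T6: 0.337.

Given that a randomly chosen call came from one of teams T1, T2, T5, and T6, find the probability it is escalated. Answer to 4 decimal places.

Let S = {T1, T2, T5, T6}.
P(S) = 0.216 + 0.473 + 0.092 + 0.09 = 0.871.
P(E ∩ S) = 0.133·0.216 + 0.379·0.473 + 0.039·0.092 + 0.337·0.09 = 0.028728 + 0.179267 + 0.003588 + 0.03033 = 0.241913.
P(E | S) = 0.241913 / 0.871 = 0.277742…

0.2777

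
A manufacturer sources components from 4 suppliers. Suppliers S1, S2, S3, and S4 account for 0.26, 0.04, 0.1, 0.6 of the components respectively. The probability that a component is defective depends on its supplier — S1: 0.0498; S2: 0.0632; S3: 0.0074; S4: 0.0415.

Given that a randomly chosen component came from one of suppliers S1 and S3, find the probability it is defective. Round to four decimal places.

Let S = {S1, S3}.
P(S) = 0.26 + 0.1 = 0.36.
P(D ∩ S) = 0.0498·0.26 + 0.0074·0.1 = 0.012948 + 0.00074 = 0.013688.
P(D | S) = 0.013688 / 0.36 = 0.038022…

P(D|S) ≈ 0.0380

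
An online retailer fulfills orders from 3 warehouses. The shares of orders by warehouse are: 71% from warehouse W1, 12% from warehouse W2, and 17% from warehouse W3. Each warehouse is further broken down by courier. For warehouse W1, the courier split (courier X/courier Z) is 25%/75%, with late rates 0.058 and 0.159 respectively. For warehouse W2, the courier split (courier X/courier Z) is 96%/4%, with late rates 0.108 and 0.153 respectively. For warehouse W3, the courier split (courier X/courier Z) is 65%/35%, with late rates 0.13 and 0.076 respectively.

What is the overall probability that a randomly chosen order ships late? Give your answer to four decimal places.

P(L) ≈ 0.1270

P(L|W1) = 0.25·0.058 + 0.75·0.159 = 0.0145 + 0.11925 = 0.13375
P(L|W2) = 0.96·0.108 + 0.04·0.153 = 0.10368 + 0.00612 = 0.1098
P(L|W3) = 0.65·0.13 + 0.35·0.076 = 0.0845 + 0.0266 = 0.1111
Then overall,
P(L) = 0.71·0.13375 + 0.12·0.1098 + 0.17·0.1111
      = 0.0949625 + 0.013176 + 0.018887 = 0.1270255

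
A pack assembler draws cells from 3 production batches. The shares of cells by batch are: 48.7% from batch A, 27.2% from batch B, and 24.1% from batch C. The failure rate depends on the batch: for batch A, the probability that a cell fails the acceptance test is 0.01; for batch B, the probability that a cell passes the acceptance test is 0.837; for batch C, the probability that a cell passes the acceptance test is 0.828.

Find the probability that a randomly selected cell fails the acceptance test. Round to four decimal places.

0.0907

P(F|B) = 1 − 0.837 = 0.163.
P(F|C) = 1 − 0.828 = 0.172.
P(F) = P(F|A)·P(A) + P(F|B)·P(B) + P(F|C)·P(C)
      = 0.01·0.487 + 0.163·0.272 + 0.172·0.241
      = 0.00487 + 0.044336 + 0.041452 = 0.090658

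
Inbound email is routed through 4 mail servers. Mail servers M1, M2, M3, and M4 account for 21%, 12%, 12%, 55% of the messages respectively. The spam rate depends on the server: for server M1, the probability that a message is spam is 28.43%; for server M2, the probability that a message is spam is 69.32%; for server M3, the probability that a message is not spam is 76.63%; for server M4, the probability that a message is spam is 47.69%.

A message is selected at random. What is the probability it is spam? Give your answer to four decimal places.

P(S|M3) = 1 − 0.7663 = 0.2337.
By the law of total probability,
P(S) = P(S|M1)·P(M1) + P(S|M2)·P(M2) + P(S|M3)·P(M3) + P(S|M4)·P(M4)
      = 0.2843·0.21 + 0.6932·0.12 + 0.2337·0.12 + 0.4769·0.55
      = 0.059703 + 0.083184 + 0.028044 + 0.262295 = 0.433226

P(S) ≈ 0.4332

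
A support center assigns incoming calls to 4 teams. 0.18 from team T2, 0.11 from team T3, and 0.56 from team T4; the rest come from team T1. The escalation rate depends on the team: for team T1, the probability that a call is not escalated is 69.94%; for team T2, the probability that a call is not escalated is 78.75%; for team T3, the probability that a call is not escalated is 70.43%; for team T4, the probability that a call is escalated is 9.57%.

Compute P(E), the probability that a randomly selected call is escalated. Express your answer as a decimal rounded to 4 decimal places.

P(E) ≈ 0.1695

P(T1) = 1 − (0.18 + 0.11 + 0.56) = 0.15.
P(E|T1) = 1 − 0.6994 = 0.3006.
P(E|T2) = 1 − 0.7875 = 0.2125.
P(E|T3) = 1 − 0.7043 = 0.2957.
Summing over the partition,
P(E) = P(E|T1)·P(T1) + P(E|T2)·P(T2) + P(E|T3)·P(T3) + P(E|T4)·P(T4)
      = 0.3006·0.15 + 0.2125·0.18 + 0.2957·0.11 + 0.0957·0.56
      = 0.04509 + 0.03825 + 0.032527 + 0.053592 = 0.169459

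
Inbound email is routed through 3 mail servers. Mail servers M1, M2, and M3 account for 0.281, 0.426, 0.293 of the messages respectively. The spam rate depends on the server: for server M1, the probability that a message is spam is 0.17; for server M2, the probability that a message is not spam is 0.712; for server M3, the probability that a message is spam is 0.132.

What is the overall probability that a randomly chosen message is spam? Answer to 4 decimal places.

0.2091

P(S|M2) = 1 − 0.712 = 0.288.
Summing over the partition,
P(S) = P(S|M1)·P(M1) + P(S|M2)·P(M2) + P(S|M3)·P(M3)
      = 0.17·0.281 + 0.288·0.426 + 0.132·0.293
      = 0.04777 + 0.122688 + 0.038676 = 0.209134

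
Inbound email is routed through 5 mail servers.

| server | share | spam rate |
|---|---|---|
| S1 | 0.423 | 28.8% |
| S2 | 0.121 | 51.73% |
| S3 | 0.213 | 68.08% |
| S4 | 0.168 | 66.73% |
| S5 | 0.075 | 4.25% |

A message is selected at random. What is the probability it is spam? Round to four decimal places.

P(S) ≈ 0.4447

P(S) = P(S|S1)·P(S1) + P(S|S2)·P(S2) + P(S|S3)·P(S3) + P(S|S4)·P(S4) + P(S|S5)·P(S5)
      = 0.288·0.423 + 0.5173·0.121 + 0.6808·0.213 + 0.6673·0.168 + 0.0425·0.075
      = 0.121824 + 0.0625933 + 0.1450104 + 0.1121064 + 0.0031875 = 0.4447216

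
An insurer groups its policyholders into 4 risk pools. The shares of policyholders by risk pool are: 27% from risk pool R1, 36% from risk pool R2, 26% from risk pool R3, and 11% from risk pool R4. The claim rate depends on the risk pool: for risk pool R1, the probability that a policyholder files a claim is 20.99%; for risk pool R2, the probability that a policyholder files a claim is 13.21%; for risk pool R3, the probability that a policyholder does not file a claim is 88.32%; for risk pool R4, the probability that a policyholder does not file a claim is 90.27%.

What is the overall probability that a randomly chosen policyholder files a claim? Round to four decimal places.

P(C|R3) = 1 − 0.8832 = 0.1168.
P(C|R4) = 1 − 0.9027 = 0.0973.
P(C) = P(C|R1)·P(R1) + P(C|R2)·P(R2) + P(C|R3)·P(R3) + P(C|R4)·P(R4)
      = 0.2099·0.27 + 0.1321·0.36 + 0.1168·0.26 + 0.0973·0.11
      = 0.056673 + 0.047556 + 0.030368 + 0.010703 = 0.1453

0.1453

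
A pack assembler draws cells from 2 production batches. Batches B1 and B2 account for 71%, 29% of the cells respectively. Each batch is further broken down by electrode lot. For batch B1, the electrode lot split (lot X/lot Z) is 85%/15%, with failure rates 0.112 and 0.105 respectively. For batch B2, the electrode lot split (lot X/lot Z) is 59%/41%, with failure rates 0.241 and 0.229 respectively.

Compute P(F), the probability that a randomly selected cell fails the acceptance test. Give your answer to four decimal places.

P(F|B1) = 0.85·0.112 + 0.15·0.105 = 0.0952 + 0.01575 = 0.11095
P(F|B2) = 0.59·0.241 + 0.41·0.229 = 0.14219 + 0.09389 = 0.23608
By total probability over the outer partition,
P(F) = 0.71·0.11095 + 0.29·0.23608
      = 0.0787745 + 0.0684632 = 0.1472377

P(F) ≈ 0.1472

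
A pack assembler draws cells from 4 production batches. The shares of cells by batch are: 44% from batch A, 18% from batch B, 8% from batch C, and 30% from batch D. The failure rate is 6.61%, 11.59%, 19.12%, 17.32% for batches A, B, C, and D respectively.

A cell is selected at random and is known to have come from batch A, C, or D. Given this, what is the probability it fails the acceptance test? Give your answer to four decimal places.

Let S = {A, C, D}.
P(S) = 0.44 + 0.08 + 0.3 = 0.82.
P(F ∩ S) = 0.0661·0.44 + 0.1912·0.08 + 0.1732·0.3 = 0.029084 + 0.015296 + 0.05196 = 0.09634.
P(F | S) = 0.09634 / 0.82 = 0.117488…

0.1175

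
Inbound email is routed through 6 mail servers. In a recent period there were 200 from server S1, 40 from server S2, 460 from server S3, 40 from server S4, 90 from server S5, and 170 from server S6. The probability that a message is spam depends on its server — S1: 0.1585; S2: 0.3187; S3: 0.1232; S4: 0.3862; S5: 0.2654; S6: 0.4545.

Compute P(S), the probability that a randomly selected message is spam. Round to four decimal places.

Total: 200 + 40 + 460 + 40 + 90 + 170 = 1000.
P(S1) = 200/1000 = 0.2. P(S2) = 40/1000 = 0.04. P(S3) = 460/1000 = 0.46. P(S4) = 40/1000 = 0.04. P(S5) = 90/1000 = 0.09. P(S6) = 170/1000 = 0.17.
By the law of total probability,
P(S) = P(S|S1)·P(S1) + P(S|S2)·P(S2) + P(S|S3)·P(S3) + P(S|S4)·P(S4) + P(S|S5)·P(S5) + P(S|S6)·P(S6)
      = 0.1585·0.2 + 0.3187·0.04 + 0.1232·0.46 + 0.3862·0.04 + 0.2654·0.09 + 0.4545·0.17
      = 0.0317 + 0.012748 + 0.056672 + 0.015448 + 0.023886 + 0.077265 = 0.217719

0.2177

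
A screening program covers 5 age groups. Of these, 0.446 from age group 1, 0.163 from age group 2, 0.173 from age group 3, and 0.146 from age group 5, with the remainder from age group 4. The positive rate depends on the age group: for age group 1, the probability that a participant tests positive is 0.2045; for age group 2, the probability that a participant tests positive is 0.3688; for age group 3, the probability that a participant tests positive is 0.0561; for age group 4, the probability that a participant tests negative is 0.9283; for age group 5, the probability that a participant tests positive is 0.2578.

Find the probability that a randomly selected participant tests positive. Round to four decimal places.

0.2038

P(4) = 1 − (0.446 + 0.163 + 0.173 + 0.146) = 0.072.
P(T|4) = 1 − 0.9283 = 0.0717.
P(T) = P(T|1)·P(1) + P(T|2)·P(2) + P(T|3)·P(3) + P(T|4)·P(4) + P(T|5)·P(5)
      = 0.2045·0.446 + 0.3688·0.163 + 0.0561·0.173 + 0.0717·0.072 + 0.2578·0.146
      = 0.091207 + 0.0601144 + 0.0097053 + 0.0051624 + 0.0376388 = 0.2038279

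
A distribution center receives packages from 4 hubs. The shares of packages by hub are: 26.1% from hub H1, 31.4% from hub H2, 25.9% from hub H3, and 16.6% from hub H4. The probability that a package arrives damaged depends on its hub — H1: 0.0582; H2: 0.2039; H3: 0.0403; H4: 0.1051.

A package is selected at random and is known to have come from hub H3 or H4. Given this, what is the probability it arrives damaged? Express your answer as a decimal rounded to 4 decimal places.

Let S = {H3, H4}.
P(S) = 0.259 + 0.166 = 0.425.
P(D ∩ S) = 0.0403·0.259 + 0.1051·0.166 = 0.0104377 + 0.0174466 = 0.0278843.
P(D | S) = 0.0278843 / 0.425 = 0.065610…

0.0656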